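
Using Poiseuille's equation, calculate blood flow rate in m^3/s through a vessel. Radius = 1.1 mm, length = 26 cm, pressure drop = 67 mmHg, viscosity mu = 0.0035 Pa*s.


Q = pi*r^4*dP / (8*mu*L)
r = 0.0011 m, L = 0.26 m
dP = 67 mmHg = 8932.574 Pa
Q = 5.6437e-06 m^3/s


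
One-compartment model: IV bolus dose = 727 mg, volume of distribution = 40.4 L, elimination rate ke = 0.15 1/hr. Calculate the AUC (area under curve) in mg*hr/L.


C0 = Dose/Vd = 727/40.4 = 17.995 mg/L
AUC = C0/ke = 17.995/0.15
AUC = 120 mg*hr/L


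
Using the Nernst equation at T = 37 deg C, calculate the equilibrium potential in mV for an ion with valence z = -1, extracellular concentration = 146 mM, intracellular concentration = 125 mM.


E = (RT/(zF)) * ln(C_out/C_in)
T = 37 + 273.15 = 310.15 K
E = (8.314 * 310.15 / (-1 * 96485)) * ln(146/125)
E = -4.15 mV


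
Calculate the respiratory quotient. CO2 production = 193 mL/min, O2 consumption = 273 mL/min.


RQ = VCO2 / VO2
RQ = 193 / 273
RQ = 0.707


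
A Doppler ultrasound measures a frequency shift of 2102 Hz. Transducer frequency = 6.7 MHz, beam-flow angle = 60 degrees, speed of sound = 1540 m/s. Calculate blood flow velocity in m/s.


v = fd * c / (2 * f0 * cos(theta))
v = 2102 * 1540 / (2 * 6.7000e+06 * cos(60))
v = 0.4831 m/s


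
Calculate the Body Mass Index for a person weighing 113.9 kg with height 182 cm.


BMI = weight / height^2
height = 182 cm = 1.82 m
BMI = 113.9 / 1.82^2
BMI = 34.39 kg/m^2


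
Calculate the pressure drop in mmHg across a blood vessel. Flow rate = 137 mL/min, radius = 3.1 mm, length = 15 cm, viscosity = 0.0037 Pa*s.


dP = 8*mu*L*Q / (pi*r^4)
Q = 137 mL/min = 2.28333e-06 m^3/s
dP = 34.9426 Pa = 34.9426 / 133.322 mmHg = 0.2621 mmHg


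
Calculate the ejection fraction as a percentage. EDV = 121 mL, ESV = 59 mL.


SV = EDV - ESV = 121 - 59 = 62 mL
EF = SV/EDV * 100 = 62/121 * 100
EF = 51.24%


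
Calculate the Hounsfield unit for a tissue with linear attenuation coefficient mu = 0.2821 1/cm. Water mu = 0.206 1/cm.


HU = ((mu_tissue - mu_water) / mu_water) * 1000
HU = ((0.2821 - 0.206) / 0.206) * 1000
HU = 369.4


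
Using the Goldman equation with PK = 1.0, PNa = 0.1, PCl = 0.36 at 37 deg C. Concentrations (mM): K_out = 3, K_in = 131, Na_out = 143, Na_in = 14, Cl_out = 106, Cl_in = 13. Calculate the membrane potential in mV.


Vm = (RT/F)*ln((PK*Ko + PNa*Nao + PCl*Cli)/(PK*Ki + PNa*Nai + PCl*Clo))
Numer = 21.98, Denom = 170.56
Vm = -54.76 mV


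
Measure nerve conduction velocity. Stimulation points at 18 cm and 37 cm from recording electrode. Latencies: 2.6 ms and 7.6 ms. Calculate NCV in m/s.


Distance = (37 - 18) / 100 = 0.19 m
dt = (7.6 - 2.6) / 1000 = 0.005 s
NCV = dist / dt = 38 m/s


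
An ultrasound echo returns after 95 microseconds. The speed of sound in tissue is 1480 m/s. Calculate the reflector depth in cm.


depth = c * t / 2
t = 95 us = 9.5000e-05 s
depth = 1480 * 9.5000e-05 / 2
depth = 0.0703 m = 7.03 cm


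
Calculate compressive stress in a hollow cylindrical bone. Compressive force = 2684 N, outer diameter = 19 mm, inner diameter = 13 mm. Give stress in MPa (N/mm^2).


A = pi*(r_o^2 - r_i^2)
r_o = 9.5 mm, r_i = 6.5 mm
A = 150.796 mm^2
sigma = F/A = 2684 / 150.796
sigma = 17.8 MPa


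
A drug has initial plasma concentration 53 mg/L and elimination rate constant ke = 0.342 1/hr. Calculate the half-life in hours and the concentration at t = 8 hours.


t_half = ln(2) / ke = 0.693147 / 0.342 = 2.027 hr
C(t) = C0 * exp(-ke*t) = 53 * exp(-0.342*8)
C(8) = 3.436 mg/L


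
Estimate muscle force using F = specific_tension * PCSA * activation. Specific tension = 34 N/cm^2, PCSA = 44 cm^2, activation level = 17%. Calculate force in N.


F = sigma * PCSA * activation
F = 34 * 44 * 0.17
F = 254.3 N


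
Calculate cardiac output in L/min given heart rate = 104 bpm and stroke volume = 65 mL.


CO = HR * SV
CO = 104 * 65 / 1000
CO = 6.76 L/min


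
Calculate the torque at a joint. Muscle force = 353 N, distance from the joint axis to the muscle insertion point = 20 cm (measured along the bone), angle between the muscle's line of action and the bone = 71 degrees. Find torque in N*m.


Torque = F * d * sin(theta)   (moment arm = d*sin(theta))
d = 20 cm = 0.2 m
Torque = 353 * 0.2 * sin(71)
Torque = 66.75 N*m


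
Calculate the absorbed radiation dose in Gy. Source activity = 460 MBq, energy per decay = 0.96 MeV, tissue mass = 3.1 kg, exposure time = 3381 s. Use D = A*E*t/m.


A = 460 MBq = 4.6000e+08 Bq
E = 0.96 MeV = 1.53792e-13 J
D = A*E*t/m = 4.6000e+08*1.53792e-13*3381/3.1
D = 0.07716 Gy


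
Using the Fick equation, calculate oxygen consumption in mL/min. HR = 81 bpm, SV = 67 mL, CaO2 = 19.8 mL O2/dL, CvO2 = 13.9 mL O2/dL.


CO = HR*SV = 81*67/1000 = 5.427 L/min
a-v O2 diff = 19.8 - 13.9 = 5.9 mL/dL
VO2 = CO * (CaO2-CvO2) * 10 dL/L
VO2 = 5.427 * 5.9 * 10
VO2 = 320.2 mL/min


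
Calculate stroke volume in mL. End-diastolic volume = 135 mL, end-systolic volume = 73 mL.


SV = EDV - ESV
SV = 135 - 73
SV = 62 mL


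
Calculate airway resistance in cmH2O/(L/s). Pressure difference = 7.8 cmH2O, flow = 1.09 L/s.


R = dP / flow
R = 7.8 / 1.09
R = 7.156 cmH2O/(L/s)


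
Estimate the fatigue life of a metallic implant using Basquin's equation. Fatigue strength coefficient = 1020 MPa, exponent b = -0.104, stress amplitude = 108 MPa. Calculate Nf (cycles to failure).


sigma_a = sigma_f' * (2Nf)^b
2Nf = (sigma_a/sigma_f')^(1/b)
2Nf = (108/1020)^(1/-0.104)
2Nf = 2.3806542e+09
Nf = 1.1903e+09


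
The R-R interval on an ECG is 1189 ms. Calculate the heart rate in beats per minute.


HR = 60 / RR_interval(s)
RR = 1189 ms = 1.189 s
HR = 60 / 1.189 = 50.46 bpm


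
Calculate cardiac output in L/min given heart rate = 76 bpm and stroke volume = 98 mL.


CO = HR * SV
CO = 76 * 98 / 1000
CO = 7.448 L/min


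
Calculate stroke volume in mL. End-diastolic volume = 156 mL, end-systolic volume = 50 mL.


SV = EDV - ESV
SV = 156 - 50
SV = 106 mL


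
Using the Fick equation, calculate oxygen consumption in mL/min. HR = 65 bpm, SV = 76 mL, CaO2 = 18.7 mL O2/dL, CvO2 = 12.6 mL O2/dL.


CO = HR*SV = 65*76/1000 = 4.94 L/min
a-v O2 diff = 18.7 - 12.6 = 6.1 mL/dL
VO2 = CO * (CaO2-CvO2) * 10 dL/L
VO2 = 4.94 * 6.1 * 10
VO2 = 301.3 mL/min


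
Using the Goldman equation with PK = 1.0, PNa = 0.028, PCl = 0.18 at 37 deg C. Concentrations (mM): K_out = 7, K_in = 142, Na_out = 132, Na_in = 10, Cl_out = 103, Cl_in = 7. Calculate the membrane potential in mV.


Vm = (RT/F)*ln((PK*Ko + PNa*Nao + PCl*Cli)/(PK*Ki + PNa*Nai + PCl*Clo))
Numer = 11.956, Denom = 160.82
Vm = -69.46 mV


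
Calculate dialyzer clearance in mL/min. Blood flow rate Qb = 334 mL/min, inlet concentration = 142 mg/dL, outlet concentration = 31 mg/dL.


K = Qb * (Cb_in - Cb_out) / Cb_in
K = 334 * (142 - 31) / 142
K = 261.1 mL/min


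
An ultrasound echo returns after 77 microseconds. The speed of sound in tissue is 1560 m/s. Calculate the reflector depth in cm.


depth = c * t / 2
t = 77 us = 7.7000e-05 s
depth = 1560 * 7.7000e-05 / 2
depth = 0.06006 m = 6.006 cm


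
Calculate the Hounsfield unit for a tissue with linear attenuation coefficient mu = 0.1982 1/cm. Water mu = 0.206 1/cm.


HU = ((mu_tissue - mu_water) / mu_water) * 1000
HU = ((0.1982 - 0.206) / 0.206) * 1000
HU = -37.86


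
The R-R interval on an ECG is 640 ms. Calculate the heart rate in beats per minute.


HR = 60 / RR_interval(s)
RR = 640 ms = 0.64 s
HR = 60 / 0.64 = 93.75 bpm


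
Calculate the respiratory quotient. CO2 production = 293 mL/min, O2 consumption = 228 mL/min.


RQ = VCO2 / VO2
RQ = 293 / 228
RQ = 1.285


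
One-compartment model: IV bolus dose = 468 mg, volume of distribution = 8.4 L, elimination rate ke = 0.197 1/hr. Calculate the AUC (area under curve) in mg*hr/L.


C0 = Dose/Vd = 468/8.4 = 55.7143 mg/L
AUC = C0/ke = 55.7143/0.197
AUC = 282.8 mg*hr/L


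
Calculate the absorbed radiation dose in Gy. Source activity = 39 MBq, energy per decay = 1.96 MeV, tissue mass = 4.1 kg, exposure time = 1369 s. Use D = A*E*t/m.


A = 39 MBq = 3.9000e+07 Bq
E = 1.96 MeV = 3.13992e-13 J
D = A*E*t/m = 3.9000e+07*3.13992e-13*1369/4.1
D = 0.004089 Gy


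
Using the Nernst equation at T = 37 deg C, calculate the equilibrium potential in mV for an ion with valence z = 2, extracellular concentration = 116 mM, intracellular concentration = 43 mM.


E = (RT/(zF)) * ln(C_out/C_in)
T = 37 + 273.15 = 310.15 K
E = (8.314 * 310.15 / (2 * 96485)) * ln(116/43)
E = 13.26 mV


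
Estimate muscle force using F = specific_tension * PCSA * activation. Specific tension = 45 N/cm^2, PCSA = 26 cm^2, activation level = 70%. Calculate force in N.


F = sigma * PCSA * activation
F = 45 * 26 * 0.7
F = 819 N


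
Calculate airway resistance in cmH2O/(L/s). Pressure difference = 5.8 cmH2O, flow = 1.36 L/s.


R = dP / flow
R = 5.8 / 1.36
R = 4.265 cmH2O/(L/s)


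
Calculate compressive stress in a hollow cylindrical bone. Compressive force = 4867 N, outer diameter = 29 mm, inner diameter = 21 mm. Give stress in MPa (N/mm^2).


A = pi*(r_o^2 - r_i^2)
r_o = 14.5 mm, r_i = 10.5 mm
A = 314.159 mm^2
sigma = F/A = 4867 / 314.159
sigma = 15.49 MPa


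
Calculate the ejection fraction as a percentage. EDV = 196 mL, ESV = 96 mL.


SV = EDV - ESV = 196 - 96 = 100 mL
EF = SV/EDV * 100 = 100/196 * 100
EF = 51.02%


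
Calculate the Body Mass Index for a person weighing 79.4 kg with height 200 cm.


BMI = weight / height^2
height = 200 cm = 2 m
BMI = 79.4 / 2^2
BMI = 19.85 kg/m^2


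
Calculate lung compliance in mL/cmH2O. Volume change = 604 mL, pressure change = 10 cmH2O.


C = dV / dP
C = 604 / 10
C = 60.4 mL/cmH2O


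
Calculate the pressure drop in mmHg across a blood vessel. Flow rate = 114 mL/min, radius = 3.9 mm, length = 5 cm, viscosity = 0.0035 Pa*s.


dP = 8*mu*L*Q / (pi*r^4)
Q = 114 mL/min = 1.9e-06 m^3/s
dP = 3.65993 Pa = 3.65993 / 133.322 mmHg = 0.02745 mmHg


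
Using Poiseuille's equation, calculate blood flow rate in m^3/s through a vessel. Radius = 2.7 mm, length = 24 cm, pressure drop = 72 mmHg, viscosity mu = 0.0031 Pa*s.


Q = pi*r^4*dP / (8*mu*L)
r = 0.0027 m, L = 0.24 m
dP = 72 mmHg = 9599.184 Pa
Q = 2.6926e-04 m^3/s


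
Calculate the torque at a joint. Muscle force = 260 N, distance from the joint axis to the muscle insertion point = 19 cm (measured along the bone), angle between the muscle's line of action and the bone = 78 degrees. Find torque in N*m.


Torque = F * d * sin(theta)   (moment arm = d*sin(theta))
d = 19 cm = 0.19 m
Torque = 260 * 0.19 * sin(78)
Torque = 48.32 N*m


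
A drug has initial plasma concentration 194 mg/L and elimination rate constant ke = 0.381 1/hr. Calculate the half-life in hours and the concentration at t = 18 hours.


t_half = ln(2) / ke = 0.693147 / 0.381 = 1.819 hr
C(t) = C0 * exp(-ke*t) = 194 * exp(-0.381*18)
C(18) = 0.2039 mg/L


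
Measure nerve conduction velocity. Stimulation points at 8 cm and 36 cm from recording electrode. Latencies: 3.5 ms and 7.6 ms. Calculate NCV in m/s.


Distance = (36 - 8) / 100 = 0.28 m
dt = (7.6 - 3.5) / 1000 = 0.0041 s
NCV = dist / dt = 68.29 m/s


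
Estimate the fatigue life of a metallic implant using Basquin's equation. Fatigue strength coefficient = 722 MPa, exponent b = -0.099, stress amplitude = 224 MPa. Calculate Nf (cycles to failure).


sigma_a = sigma_f' * (2Nf)^b
2Nf = (sigma_a/sigma_f')^(1/b)
2Nf = (224/722)^(1/-0.099)
2Nf = 136217.89
Nf = 6.811e+04


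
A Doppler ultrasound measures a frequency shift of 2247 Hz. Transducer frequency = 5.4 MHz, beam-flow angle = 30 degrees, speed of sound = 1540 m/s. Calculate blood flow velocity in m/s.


v = fd * c / (2 * f0 * cos(theta))
v = 2247 * 1540 / (2 * 5.4000e+06 * cos(30))
v = 0.37 m/s


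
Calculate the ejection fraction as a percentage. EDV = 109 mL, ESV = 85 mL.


SV = EDV - ESV = 109 - 85 = 24 mL
EF = SV/EDV * 100 = 24/109 * 100
EF = 22.02%


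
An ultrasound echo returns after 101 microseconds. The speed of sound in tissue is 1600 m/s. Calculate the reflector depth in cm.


depth = c * t / 2
t = 101 us = 1.0100e-04 s
depth = 1600 * 1.0100e-04 / 2
depth = 0.0808 m = 8.08 cm


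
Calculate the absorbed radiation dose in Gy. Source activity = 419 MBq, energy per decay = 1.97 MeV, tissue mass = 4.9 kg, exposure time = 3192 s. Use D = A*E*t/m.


A = 419 MBq = 4.1900e+08 Bq
E = 1.97 MeV = 3.15594e-13 J
D = A*E*t/m = 4.1900e+08*3.15594e-13*3192/4.9
D = 0.08614 Gy


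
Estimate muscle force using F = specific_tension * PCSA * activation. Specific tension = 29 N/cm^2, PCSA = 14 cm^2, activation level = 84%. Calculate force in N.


F = sigma * PCSA * activation
F = 29 * 14 * 0.84
F = 341 N


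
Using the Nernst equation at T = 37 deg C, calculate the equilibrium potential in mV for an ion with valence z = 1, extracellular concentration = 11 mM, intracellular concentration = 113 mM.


E = (RT/(zF)) * ln(C_out/C_in)
T = 37 + 273.15 = 310.15 K
E = (8.314 * 310.15 / (1 * 96485)) * ln(11/113)
E = -62.26 mV


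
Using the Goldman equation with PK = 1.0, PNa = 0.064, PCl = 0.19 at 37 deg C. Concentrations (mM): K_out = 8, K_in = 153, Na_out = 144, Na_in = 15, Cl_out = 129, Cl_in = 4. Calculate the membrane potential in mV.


Vm = (RT/F)*ln((PK*Ko + PNa*Nao + PCl*Cli)/(PK*Ki + PNa*Nai + PCl*Clo))
Numer = 17.976, Denom = 178.47
Vm = -61.34 mV


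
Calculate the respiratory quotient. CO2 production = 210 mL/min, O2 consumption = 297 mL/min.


RQ = VCO2 / VO2
RQ = 210 / 297
RQ = 0.7071


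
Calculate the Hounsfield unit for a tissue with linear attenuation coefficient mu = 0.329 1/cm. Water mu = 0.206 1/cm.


HU = ((mu_tissue - mu_water) / mu_water) * 1000
HU = ((0.329 - 0.206) / 0.206) * 1000
HU = 597.1


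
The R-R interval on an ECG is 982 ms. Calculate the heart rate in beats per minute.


HR = 60 / RR_interval(s)
RR = 982 ms = 0.982 s
HR = 60 / 0.982 = 61.1 bpm


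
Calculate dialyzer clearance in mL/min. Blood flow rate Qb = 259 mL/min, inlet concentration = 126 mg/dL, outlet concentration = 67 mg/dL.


K = Qb * (Cb_in - Cb_out) / Cb_in
K = 259 * (126 - 67) / 126
K = 121.3 mL/min


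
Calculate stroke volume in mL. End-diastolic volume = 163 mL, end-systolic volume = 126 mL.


SV = EDV - ESV
SV = 163 - 126
SV = 37 mL


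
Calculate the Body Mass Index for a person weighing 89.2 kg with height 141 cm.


BMI = weight / height^2
height = 141 cm = 1.41 m
BMI = 89.2 / 1.41^2
BMI = 44.87 kg/m^2


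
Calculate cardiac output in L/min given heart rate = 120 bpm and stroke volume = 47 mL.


CO = HR * SV
CO = 120 * 47 / 1000
CO = 5.64 L/min


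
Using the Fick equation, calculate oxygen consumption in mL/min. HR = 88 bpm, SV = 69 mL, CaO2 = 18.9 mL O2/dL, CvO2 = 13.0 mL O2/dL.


CO = HR*SV = 88*69/1000 = 6.072 L/min
a-v O2 diff = 18.9 - 13.0 = 5.9 mL/dL
VO2 = CO * (CaO2-CvO2) * 10 dL/L
VO2 = 6.072 * 5.9 * 10
VO2 = 358.2 mL/min


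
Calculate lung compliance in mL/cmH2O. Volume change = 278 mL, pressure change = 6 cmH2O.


C = dV / dP
C = 278 / 6
C = 46.33 mL/cmH2O


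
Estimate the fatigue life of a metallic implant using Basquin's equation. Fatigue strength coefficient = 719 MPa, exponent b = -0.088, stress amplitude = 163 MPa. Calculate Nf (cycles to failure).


sigma_a = sigma_f' * (2Nf)^b
2Nf = (sigma_a/sigma_f')^(1/b)
2Nf = (163/719)^(1/-0.088)
2Nf = 21102446
Nf = 1.0551e+07


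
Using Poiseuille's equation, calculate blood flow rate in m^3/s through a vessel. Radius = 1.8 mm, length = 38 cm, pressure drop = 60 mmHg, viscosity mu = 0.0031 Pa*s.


Q = pi*r^4*dP / (8*mu*L)
r = 0.0018 m, L = 0.38 m
dP = 60 mmHg = 7999.32 Pa
Q = 2.7994e-05 m^3/s


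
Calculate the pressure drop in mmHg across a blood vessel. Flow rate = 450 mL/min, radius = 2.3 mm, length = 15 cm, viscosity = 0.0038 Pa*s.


dP = 8*mu*L*Q / (pi*r^4)
Q = 450 mL/min = 7.5e-06 m^3/s
dP = 389.014 Pa = 389.014 / 133.322 mmHg = 2.918 mmHg


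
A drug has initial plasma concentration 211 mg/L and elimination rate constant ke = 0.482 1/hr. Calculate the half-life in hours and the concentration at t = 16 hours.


t_half = ln(2) / ke = 0.693147 / 0.482 = 1.438 hr
C(t) = C0 * exp(-ke*t) = 211 * exp(-0.482*16)
C(16) = 0.09441 mg/L


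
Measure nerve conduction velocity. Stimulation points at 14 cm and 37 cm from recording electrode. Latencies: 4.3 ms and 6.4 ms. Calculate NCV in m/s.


Distance = (37 - 14) / 100 = 0.23 m
dt = (6.4 - 4.3) / 1000 = 0.0021 s
NCV = dist / dt = 109.5 m/s


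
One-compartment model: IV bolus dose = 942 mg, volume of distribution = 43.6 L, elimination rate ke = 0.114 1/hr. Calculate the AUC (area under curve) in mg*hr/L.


C0 = Dose/Vd = 942/43.6 = 21.6055 mg/L
AUC = C0/ke = 21.6055/0.114
AUC = 189.5 mg*hr/L


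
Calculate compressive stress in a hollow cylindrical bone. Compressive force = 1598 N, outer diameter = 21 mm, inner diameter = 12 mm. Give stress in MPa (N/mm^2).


A = pi*(r_o^2 - r_i^2)
r_o = 10.5 mm, r_i = 6 mm
A = 233.263 mm^2
sigma = F/A = 1598 / 233.263
sigma = 6.851 MPa


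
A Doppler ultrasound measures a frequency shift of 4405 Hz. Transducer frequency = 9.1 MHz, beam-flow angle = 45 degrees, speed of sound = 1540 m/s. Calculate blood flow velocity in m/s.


v = fd * c / (2 * f0 * cos(theta))
v = 4405 * 1540 / (2 * 9.1000e+06 * cos(45))
v = 0.5271 m/s


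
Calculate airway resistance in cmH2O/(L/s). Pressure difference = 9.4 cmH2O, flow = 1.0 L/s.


R = dP / flow
R = 9.4 / 1.0
R = 9.4 cmH2O/(L/s)


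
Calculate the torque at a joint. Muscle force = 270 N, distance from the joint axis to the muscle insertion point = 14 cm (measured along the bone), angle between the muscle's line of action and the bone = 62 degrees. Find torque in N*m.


Torque = F * d * sin(theta)   (moment arm = d*sin(theta))
d = 14 cm = 0.14 m
Torque = 270 * 0.14 * sin(62)
Torque = 33.38 N*m


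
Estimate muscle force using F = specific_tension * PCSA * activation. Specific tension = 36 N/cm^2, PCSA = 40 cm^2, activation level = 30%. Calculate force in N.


F = sigma * PCSA * activation
F = 36 * 40 * 0.3
F = 432 N


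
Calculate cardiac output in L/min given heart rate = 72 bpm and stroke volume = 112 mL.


CO = HR * SV
CO = 72 * 112 / 1000
CO = 8.064 L/min


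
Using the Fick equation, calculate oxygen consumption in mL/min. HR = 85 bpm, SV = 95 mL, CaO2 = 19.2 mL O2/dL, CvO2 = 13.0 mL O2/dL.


CO = HR*SV = 85*95/1000 = 8.075 L/min
a-v O2 diff = 19.2 - 13.0 = 6.2 mL/dL
VO2 = CO * (CaO2-CvO2) * 10 dL/L
VO2 = 8.075 * 6.2 * 10
VO2 = 500.6 mL/min


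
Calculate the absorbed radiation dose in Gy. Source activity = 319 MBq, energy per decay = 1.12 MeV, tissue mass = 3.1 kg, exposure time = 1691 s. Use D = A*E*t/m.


A = 319 MBq = 3.1900e+08 Bq
E = 1.12 MeV = 1.79424e-13 J
D = A*E*t/m = 3.1900e+08*1.79424e-13*1691/3.1
D = 0.03122 Gy


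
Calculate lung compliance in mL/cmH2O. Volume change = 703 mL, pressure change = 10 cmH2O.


C = dV / dP
C = 703 / 10
C = 70.3 mL/cmH2O


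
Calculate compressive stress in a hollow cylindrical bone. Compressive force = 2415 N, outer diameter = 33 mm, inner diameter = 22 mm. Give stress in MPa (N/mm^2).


A = pi*(r_o^2 - r_i^2)
r_o = 16.5 mm, r_i = 11 mm
A = 475.166 mm^2
sigma = F/A = 2415 / 475.166
sigma = 5.082 MPa


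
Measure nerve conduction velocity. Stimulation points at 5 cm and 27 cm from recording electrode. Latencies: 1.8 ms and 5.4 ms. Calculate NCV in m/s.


Distance = (27 - 5) / 100 = 0.22 m
dt = (5.4 - 1.8) / 1000 = 0.0036 s
NCV = dist / dt = 61.11 m/s


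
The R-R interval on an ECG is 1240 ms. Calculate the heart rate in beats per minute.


HR = 60 / RR_interval(s)
RR = 1240 ms = 1.24 s
HR = 60 / 1.24 = 48.39 bpm


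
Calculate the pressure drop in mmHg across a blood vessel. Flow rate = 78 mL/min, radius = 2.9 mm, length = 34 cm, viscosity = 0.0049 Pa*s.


dP = 8*mu*L*Q / (pi*r^4)
Q = 78 mL/min = 1.3e-06 m^3/s
dP = 77.977 Pa = 77.977 / 133.322 mmHg = 0.5849 mmHg


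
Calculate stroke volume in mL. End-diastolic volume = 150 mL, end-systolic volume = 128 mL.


SV = EDV - ESV
SV = 150 - 128
SV = 22 mL


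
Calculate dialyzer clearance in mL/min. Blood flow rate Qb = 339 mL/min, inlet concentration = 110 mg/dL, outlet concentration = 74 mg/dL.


K = Qb * (Cb_in - Cb_out) / Cb_in
K = 339 * (110 - 74) / 110
K = 110.9 mL/min


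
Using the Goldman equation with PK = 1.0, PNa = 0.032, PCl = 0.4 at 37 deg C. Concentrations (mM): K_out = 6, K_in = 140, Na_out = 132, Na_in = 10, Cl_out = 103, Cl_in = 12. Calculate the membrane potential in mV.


Vm = (RT/F)*ln((PK*Ko + PNa*Nao + PCl*Cli)/(PK*Ki + PNa*Nai + PCl*Clo))
Numer = 15.024, Denom = 181.52
Vm = -66.59 mV


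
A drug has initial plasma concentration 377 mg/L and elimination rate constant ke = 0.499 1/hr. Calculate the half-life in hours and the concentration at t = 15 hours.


t_half = ln(2) / ke = 0.693147 / 0.499 = 1.389 hr
C(t) = C0 * exp(-ke*t) = 377 * exp(-0.499*15)
C(15) = 0.2117 mg/L


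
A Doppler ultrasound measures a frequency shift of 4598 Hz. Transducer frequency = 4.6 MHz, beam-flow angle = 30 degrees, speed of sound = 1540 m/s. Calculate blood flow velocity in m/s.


v = fd * c / (2 * f0 * cos(theta))
v = 4598 * 1540 / (2 * 4.6000e+06 * cos(30))
v = 0.8887 m/s


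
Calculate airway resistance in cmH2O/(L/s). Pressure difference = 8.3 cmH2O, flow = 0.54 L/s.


R = dP / flow
R = 8.3 / 0.54
R = 15.37 cmH2O/(L/s)


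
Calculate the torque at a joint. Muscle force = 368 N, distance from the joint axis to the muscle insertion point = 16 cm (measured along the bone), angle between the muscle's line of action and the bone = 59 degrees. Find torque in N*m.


Torque = F * d * sin(theta)   (moment arm = d*sin(theta))
d = 16 cm = 0.16 m
Torque = 368 * 0.16 * sin(59)
Torque = 50.47 N*m


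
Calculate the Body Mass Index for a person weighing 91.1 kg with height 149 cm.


BMI = weight / height^2
height = 149 cm = 1.49 m
BMI = 91.1 / 1.49^2
BMI = 41.03 kg/m^2


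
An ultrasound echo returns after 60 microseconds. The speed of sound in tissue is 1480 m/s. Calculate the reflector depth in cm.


depth = c * t / 2
t = 60 us = 6.0000e-05 s
depth = 1480 * 6.0000e-05 / 2
depth = 0.0444 m = 4.44 cm


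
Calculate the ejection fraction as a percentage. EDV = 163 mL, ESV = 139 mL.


SV = EDV - ESV = 163 - 139 = 24 mL
EF = SV/EDV * 100 = 24/163 * 100
EF = 14.72%


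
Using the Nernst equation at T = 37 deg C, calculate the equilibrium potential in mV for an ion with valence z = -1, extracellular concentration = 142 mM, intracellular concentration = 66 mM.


E = (RT/(zF)) * ln(C_out/C_in)
T = 37 + 273.15 = 310.15 K
E = (8.314 * 310.15 / (-1 * 96485)) * ln(142/66)
E = -20.48 mV


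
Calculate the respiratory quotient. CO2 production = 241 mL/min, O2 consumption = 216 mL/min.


RQ = VCO2 / VO2
RQ = 241 / 216
RQ = 1.116


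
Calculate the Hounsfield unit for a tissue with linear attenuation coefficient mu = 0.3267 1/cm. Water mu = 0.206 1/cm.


HU = ((mu_tissue - mu_water) / mu_water) * 1000
HU = ((0.3267 - 0.206) / 0.206) * 1000
HU = 585.9


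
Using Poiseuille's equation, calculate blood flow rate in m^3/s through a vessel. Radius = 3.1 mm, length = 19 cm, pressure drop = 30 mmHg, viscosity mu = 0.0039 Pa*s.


Q = pi*r^4*dP / (8*mu*L)
r = 0.0031 m, L = 0.19 m
dP = 30 mmHg = 3999.66 Pa
Q = 1.9575e-04 m^3/s


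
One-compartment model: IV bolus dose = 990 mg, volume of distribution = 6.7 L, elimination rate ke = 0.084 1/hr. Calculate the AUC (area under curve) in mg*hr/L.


C0 = Dose/Vd = 990/6.7 = 147.761 mg/L
AUC = C0/ke = 147.761/0.084
AUC = 1759 mg*hr/L


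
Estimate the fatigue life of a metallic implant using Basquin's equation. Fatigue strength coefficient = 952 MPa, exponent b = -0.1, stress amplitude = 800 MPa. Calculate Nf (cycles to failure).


sigma_a = sigma_f' * (2Nf)^b
2Nf = (sigma_a/sigma_f')^(1/b)
2Nf = (800/952)^(1/-0.1)
2Nf = 5.6946838
Nf = 2.847


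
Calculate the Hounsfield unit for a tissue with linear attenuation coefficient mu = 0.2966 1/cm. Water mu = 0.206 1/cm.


HU = ((mu_tissue - mu_water) / mu_water) * 1000
HU = ((0.2966 - 0.206) / 0.206) * 1000
HU = 439.8


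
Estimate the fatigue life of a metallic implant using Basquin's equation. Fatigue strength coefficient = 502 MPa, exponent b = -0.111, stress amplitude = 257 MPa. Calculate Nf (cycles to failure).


sigma_a = sigma_f' * (2Nf)^b
2Nf = (sigma_a/sigma_f')^(1/b)
2Nf = (257/502)^(1/-0.111)
2Nf = 416.44236
Nf = 208.2


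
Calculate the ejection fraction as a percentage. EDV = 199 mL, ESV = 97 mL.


SV = EDV - ESV = 199 - 97 = 102 mL
EF = SV/EDV * 100 = 102/199 * 100
EF = 51.26%


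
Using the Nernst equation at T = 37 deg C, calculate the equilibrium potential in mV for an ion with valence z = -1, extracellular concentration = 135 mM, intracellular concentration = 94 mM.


E = (RT/(zF)) * ln(C_out/C_in)
T = 37 + 273.15 = 310.15 K
E = (8.314 * 310.15 / (-1 * 96485)) * ln(135/94)
E = -9.674 mV


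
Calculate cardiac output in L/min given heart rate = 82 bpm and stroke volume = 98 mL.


CO = HR * SV
CO = 82 * 98 / 1000
CO = 8.036 L/min


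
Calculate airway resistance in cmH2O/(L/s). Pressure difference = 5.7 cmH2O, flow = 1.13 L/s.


R = dP / flow
R = 5.7 / 1.13
R = 5.044 cmH2O/(L/s)


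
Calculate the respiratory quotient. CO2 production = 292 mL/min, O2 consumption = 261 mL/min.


RQ = VCO2 / VO2
RQ = 292 / 261
RQ = 1.119


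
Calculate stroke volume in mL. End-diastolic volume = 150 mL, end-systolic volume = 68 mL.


SV = EDV - ESV
SV = 150 - 68
SV = 82 mL


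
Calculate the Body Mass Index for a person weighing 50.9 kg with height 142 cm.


BMI = weight / height^2
height = 142 cm = 1.42 m
BMI = 50.9 / 1.42^2
BMI = 25.24 kg/m^2


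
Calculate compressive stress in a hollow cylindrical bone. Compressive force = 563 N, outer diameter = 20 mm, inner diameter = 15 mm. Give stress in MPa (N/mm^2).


A = pi*(r_o^2 - r_i^2)
r_o = 10 mm, r_i = 7.5 mm
A = 137.445 mm^2
sigma = F/A = 563 / 137.445
sigma = 4.096 MPa


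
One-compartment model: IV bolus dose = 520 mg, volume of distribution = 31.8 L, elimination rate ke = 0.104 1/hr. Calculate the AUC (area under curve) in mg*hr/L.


C0 = Dose/Vd = 520/31.8 = 16.3522 mg/L
AUC = C0/ke = 16.3522/0.104
AUC = 157.2 mg*hr/L


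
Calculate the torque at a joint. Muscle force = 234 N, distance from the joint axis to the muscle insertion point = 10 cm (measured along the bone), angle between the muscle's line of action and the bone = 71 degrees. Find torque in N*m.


Torque = F * d * sin(theta)   (moment arm = d*sin(theta))
d = 10 cm = 0.1 m
Torque = 234 * 0.1 * sin(71)
Torque = 22.13 N*m


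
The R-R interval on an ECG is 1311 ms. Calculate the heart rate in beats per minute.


HR = 60 / RR_interval(s)
RR = 1311 ms = 1.311 s
HR = 60 / 1.311 = 45.77 bpm


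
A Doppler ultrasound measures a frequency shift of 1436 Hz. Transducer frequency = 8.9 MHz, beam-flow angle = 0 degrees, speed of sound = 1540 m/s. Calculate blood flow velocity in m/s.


v = fd * c / (2 * f0 * cos(theta))
v = 1436 * 1540 / (2 * 8.9000e+06 * cos(0))
v = 0.1242 m/s


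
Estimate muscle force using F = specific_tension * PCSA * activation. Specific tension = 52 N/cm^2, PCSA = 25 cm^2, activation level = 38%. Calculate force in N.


F = sigma * PCSA * activation
F = 52 * 25 * 0.38
F = 494 N


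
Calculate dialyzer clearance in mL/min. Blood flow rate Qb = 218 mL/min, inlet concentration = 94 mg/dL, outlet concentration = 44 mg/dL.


K = Qb * (Cb_in - Cb_out) / Cb_in
K = 218 * (94 - 44) / 94
K = 116 mL/min


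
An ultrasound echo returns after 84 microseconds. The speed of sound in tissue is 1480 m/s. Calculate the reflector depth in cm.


depth = c * t / 2
t = 84 us = 8.4000e-05 s
depth = 1480 * 8.4000e-05 / 2
depth = 0.06216 m = 6.216 cm


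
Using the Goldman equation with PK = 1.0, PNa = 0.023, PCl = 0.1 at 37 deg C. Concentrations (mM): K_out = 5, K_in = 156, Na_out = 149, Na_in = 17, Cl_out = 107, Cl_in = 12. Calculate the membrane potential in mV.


Vm = (RT/F)*ln((PK*Ko + PNa*Nao + PCl*Cli)/(PK*Ki + PNa*Nai + PCl*Clo))
Numer = 9.627, Denom = 167.091
Vm = -76.27 mV


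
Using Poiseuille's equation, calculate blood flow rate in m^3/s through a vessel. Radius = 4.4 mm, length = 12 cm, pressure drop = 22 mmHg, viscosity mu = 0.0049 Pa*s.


Q = pi*r^4*dP / (8*mu*L)
r = 0.0044 m, L = 0.12 m
dP = 22 mmHg = 2933.084 Pa
Q = 7.3421e-04 m^3/s


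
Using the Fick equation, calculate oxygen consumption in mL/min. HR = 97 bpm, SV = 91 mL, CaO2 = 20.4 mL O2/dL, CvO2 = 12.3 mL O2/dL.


CO = HR*SV = 97*91/1000 = 8.827 L/min
a-v O2 diff = 20.4 - 12.3 = 8.1 mL/dL
VO2 = CO * (CaO2-CvO2) * 10 dL/L
VO2 = 8.827 * 8.1 * 10
VO2 = 715 mL/min


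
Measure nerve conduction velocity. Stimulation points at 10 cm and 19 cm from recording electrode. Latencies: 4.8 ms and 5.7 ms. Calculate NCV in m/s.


Distance = (19 - 10) / 100 = 0.09 m
dt = (5.7 - 4.8) / 1000 = 9.0000e-04 s
NCV = dist / dt = 100 m/s


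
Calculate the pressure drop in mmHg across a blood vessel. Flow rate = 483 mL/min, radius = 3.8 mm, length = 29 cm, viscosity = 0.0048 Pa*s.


dP = 8*mu*L*Q / (pi*r^4)
Q = 483 mL/min = 8.05e-06 m^3/s
dP = 136.849 Pa = 136.849 / 133.322 mmHg = 1.026 mmHg


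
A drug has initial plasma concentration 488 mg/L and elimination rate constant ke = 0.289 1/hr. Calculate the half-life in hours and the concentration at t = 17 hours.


t_half = ln(2) / ke = 0.693147 / 0.289 = 2.398 hr
C(t) = C0 * exp(-ke*t) = 488 * exp(-0.289*17)
C(17) = 3.587 mg/L


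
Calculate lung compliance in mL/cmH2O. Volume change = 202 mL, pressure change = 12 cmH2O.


C = dV / dP
C = 202 / 12
C = 16.83 mL/cmH2O


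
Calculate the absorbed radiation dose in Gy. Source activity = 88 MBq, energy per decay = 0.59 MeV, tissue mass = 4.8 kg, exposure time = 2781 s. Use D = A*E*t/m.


A = 88 MBq = 8.8000e+07 Bq
E = 0.59 MeV = 9.4518e-14 J
D = A*E*t/m = 8.8000e+07*9.4518e-14*2781/4.8
D = 0.004819 Gy


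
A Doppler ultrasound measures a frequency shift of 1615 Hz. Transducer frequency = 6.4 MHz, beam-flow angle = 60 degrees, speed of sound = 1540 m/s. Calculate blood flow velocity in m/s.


v = fd * c / (2 * f0 * cos(theta))
v = 1615 * 1540 / (2 * 6.4000e+06 * cos(60))
v = 0.3886 m/s


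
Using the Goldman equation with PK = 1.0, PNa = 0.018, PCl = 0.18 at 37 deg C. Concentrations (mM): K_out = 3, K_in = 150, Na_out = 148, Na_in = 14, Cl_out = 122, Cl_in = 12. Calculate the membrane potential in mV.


Vm = (RT/F)*ln((PK*Ko + PNa*Nao + PCl*Cli)/(PK*Ki + PNa*Nai + PCl*Clo))
Numer = 7.824, Denom = 172.212
Vm = -82.62 mV


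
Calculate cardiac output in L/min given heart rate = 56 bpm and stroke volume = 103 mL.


CO = HR * SV
CO = 56 * 103 / 1000
CO = 5.768 L/min


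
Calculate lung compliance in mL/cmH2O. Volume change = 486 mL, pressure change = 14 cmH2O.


C = dV / dP
C = 486 / 14
C = 34.71 mL/cmH2O


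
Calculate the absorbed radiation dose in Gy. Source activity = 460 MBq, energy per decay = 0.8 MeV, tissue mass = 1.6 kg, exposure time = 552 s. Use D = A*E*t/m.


A = 460 MBq = 4.6000e+08 Bq
E = 0.8 MeV = 1.2816e-13 J
D = A*E*t/m = 4.6000e+08*1.2816e-13*552/1.6
D = 0.02034 Gy


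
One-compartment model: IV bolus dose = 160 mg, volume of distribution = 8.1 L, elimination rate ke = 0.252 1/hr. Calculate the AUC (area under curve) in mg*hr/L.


C0 = Dose/Vd = 160/8.1 = 19.7531 mg/L
AUC = C0/ke = 19.7531/0.252
AUC = 78.39 mg*hr/L


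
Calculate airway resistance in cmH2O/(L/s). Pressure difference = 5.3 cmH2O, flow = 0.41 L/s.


R = dP / flow
R = 5.3 / 0.41
R = 12.93 cmH2O/(L/s)


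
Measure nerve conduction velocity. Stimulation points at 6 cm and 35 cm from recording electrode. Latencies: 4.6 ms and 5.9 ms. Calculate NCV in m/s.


Distance = (35 - 6) / 100 = 0.29 m
dt = (5.9 - 4.6) / 1000 = 0.0013 s
NCV = dist / dt = 223.1 m/s


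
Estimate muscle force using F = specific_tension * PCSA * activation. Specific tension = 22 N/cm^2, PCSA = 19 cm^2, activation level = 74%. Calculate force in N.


F = sigma * PCSA * activation
F = 22 * 19 * 0.74
F = 309.3 N


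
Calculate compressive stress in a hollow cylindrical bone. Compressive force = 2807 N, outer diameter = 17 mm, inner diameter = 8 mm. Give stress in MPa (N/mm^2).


A = pi*(r_o^2 - r_i^2)
r_o = 8.5 mm, r_i = 4 mm
A = 176.715 mm^2
sigma = F/A = 2807 / 176.715
sigma = 15.88 MPa


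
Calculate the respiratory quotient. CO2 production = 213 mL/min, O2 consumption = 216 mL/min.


RQ = VCO2 / VO2
RQ = 213 / 216
RQ = 0.9861


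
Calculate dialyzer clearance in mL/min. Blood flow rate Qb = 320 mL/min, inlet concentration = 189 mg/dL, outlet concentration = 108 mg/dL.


K = Qb * (Cb_in - Cb_out) / Cb_in
K = 320 * (189 - 108) / 189
K = 137.1 mL/min


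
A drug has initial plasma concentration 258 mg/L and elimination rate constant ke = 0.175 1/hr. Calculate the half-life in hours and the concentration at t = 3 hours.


t_half = ln(2) / ke = 0.693147 / 0.175 = 3.961 hr
C(t) = C0 * exp(-ke*t) = 258 * exp(-0.175*3)
C(3) = 152.6 mg/L


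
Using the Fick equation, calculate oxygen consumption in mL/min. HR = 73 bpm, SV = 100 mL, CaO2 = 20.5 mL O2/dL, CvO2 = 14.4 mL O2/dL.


CO = HR*SV = 73*100/1000 = 7.3 L/min
a-v O2 diff = 20.5 - 14.4 = 6.1 mL/dL
VO2 = CO * (CaO2-CvO2) * 10 dL/L
VO2 = 7.3 * 6.1 * 10
VO2 = 445.3 mL/min


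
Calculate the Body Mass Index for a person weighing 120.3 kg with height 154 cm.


BMI = weight / height^2
height = 154 cm = 1.54 m
BMI = 120.3 / 1.54^2
BMI = 50.73 kg/m^2


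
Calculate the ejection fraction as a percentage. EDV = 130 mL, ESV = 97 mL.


SV = EDV - ESV = 130 - 97 = 33 mL
EF = SV/EDV * 100 = 33/130 * 100
EF = 25.38%


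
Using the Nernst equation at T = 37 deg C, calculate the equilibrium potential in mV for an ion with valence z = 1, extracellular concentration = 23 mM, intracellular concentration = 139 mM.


E = (RT/(zF)) * ln(C_out/C_in)
T = 37 + 273.15 = 310.15 K
E = (8.314 * 310.15 / (1 * 96485)) * ln(23/139)
E = -48.08 mV


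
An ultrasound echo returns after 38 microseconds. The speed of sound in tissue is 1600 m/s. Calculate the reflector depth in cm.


depth = c * t / 2
t = 38 us = 3.8000e-05 s
depth = 1600 * 3.8000e-05 / 2
depth = 0.0304 m = 3.04 cm


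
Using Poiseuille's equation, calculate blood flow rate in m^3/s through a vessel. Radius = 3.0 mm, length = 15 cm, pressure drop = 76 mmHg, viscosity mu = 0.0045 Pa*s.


Q = pi*r^4*dP / (8*mu*L)
r = 0.003 m, L = 0.15 m
dP = 76 mmHg = 10132.472 Pa
Q = 4.7748e-04 m^3/s


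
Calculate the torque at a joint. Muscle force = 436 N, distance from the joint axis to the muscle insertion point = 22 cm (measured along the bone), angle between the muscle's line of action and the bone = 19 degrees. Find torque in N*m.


Torque = F * d * sin(theta)   (moment arm = d*sin(theta))
d = 22 cm = 0.22 m
Torque = 436 * 0.22 * sin(19)
Torque = 31.23 N*m


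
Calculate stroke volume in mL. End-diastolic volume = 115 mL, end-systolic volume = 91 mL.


SV = EDV - ESV
SV = 115 - 91
SV = 24 mL


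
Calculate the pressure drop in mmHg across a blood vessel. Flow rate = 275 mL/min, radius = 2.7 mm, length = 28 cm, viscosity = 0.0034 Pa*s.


dP = 8*mu*L*Q / (pi*r^4)
Q = 275 mL/min = 4.58333e-06 m^3/s
dP = 209.075 Pa = 209.075 / 133.322 mmHg = 1.568 mmHg


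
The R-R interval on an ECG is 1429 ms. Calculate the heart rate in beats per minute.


HR = 60 / RR_interval(s)
RR = 1429 ms = 1.429 s
HR = 60 / 1.429 = 41.99 bpm


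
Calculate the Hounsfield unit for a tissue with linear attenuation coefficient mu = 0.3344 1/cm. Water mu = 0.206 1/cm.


HU = ((mu_tissue - mu_water) / mu_water) * 1000
HU = ((0.3344 - 0.206) / 0.206) * 1000
HU = 623.3


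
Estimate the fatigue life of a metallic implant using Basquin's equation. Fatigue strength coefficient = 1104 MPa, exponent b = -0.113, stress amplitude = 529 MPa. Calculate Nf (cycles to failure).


sigma_a = sigma_f' * (2Nf)^b
2Nf = (sigma_a/sigma_f')^(1/b)
2Nf = (529/1104)^(1/-0.113)
2Nf = 672.28315
Nf = 336.1


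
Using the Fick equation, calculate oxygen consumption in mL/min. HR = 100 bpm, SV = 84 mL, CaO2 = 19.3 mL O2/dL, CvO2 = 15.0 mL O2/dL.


CO = HR*SV = 100*84/1000 = 8.4 L/min
a-v O2 diff = 19.3 - 15.0 = 4.3 mL/dL
VO2 = CO * (CaO2-CvO2) * 10 dL/L
VO2 = 8.4 * 4.3 * 10
VO2 = 361.2 mL/min


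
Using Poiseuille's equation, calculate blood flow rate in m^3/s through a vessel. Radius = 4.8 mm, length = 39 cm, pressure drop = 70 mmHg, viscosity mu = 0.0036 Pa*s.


Q = pi*r^4*dP / (8*mu*L)
r = 0.0048 m, L = 0.39 m
dP = 70 mmHg = 9332.54 Pa
Q = 0.001386 m^3/s


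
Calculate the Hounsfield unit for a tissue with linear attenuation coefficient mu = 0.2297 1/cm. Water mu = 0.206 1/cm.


HU = ((mu_tissue - mu_water) / mu_water) * 1000
HU = ((0.2297 - 0.206) / 0.206) * 1000
HU = 115


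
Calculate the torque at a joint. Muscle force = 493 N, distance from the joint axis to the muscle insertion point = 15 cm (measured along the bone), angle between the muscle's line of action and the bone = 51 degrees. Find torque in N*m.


Torque = F * d * sin(theta)   (moment arm = d*sin(theta))
d = 15 cm = 0.15 m
Torque = 493 * 0.15 * sin(51)
Torque = 57.47 N*m


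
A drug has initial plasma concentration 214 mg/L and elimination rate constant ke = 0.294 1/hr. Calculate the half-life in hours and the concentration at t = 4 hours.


t_half = ln(2) / ke = 0.693147 / 0.294 = 2.358 hr
C(t) = C0 * exp(-ke*t) = 214 * exp(-0.294*4)
C(4) = 66.02 mg/L


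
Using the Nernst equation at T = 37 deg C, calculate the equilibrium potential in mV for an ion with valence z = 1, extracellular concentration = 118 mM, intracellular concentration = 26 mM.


E = (RT/(zF)) * ln(C_out/C_in)
T = 37 + 273.15 = 310.15 K
E = (8.314 * 310.15 / (1 * 96485)) * ln(118/26)
E = 40.42 mV


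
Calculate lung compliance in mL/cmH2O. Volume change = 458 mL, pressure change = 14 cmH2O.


C = dV / dP
C = 458 / 14
C = 32.71 mL/cmH2O


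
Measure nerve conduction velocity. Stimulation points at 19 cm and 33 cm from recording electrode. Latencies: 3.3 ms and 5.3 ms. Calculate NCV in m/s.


Distance = (33 - 19) / 100 = 0.14 m
dt = (5.3 - 3.3) / 1000 = 0.002 s
NCV = dist / dt = 70 m/s


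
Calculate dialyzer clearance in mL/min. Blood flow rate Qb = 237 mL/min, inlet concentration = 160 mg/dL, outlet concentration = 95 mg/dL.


K = Qb * (Cb_in - Cb_out) / Cb_in
K = 237 * (160 - 95) / 160
K = 96.28 mL/min


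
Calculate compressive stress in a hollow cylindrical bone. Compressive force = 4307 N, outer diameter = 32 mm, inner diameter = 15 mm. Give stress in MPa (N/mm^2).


A = pi*(r_o^2 - r_i^2)
r_o = 16 mm, r_i = 7.5 mm
A = 627.533 mm^2
sigma = F/A = 4307 / 627.533
sigma = 6.863 MPa


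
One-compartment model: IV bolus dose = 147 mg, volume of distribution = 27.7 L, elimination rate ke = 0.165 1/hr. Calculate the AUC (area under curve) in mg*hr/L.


C0 = Dose/Vd = 147/27.7 = 5.30686 mg/L
AUC = C0/ke = 5.30686/0.165
AUC = 32.16 mg*hr/L


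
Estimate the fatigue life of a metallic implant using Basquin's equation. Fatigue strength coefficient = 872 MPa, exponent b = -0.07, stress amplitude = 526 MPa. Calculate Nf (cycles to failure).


sigma_a = sigma_f' * (2Nf)^b
2Nf = (sigma_a/sigma_f')^(1/b)
2Nf = (526/872)^(1/-0.07)
2Nf = 1368.2121
Nf = 684.1


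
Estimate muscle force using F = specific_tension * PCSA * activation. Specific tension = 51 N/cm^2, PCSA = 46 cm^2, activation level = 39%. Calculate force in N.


F = sigma * PCSA * activation
F = 51 * 46 * 0.39
F = 914.9 N
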